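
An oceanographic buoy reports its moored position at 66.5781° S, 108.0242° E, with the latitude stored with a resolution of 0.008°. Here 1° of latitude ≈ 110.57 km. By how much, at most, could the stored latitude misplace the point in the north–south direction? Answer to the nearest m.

442 m

With a 0.008° grid the true value lies within half a step, ±0.008°/2 = ±0.004°, of the stored one.
Along the meridian that is 0.004° × 110570 m/° = 442.28 m.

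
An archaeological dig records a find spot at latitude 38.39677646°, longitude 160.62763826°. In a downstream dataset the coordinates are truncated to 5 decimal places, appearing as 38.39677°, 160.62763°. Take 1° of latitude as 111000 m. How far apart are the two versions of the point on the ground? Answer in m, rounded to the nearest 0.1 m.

The latitude changed by +0.00000646° and the longitude by +0.00000826°.
N–S: 0.00000646° × 111000 m/° = 0.71706 m.
E–W at 38.3968°: 0.00000826° × 111000 × cos 38.3968° = 0.00000826 × 111000 × 0.7837 ≈ 0.718569 m.
Hypotenuse of the two orthogonal shifts: √(0.71706² + 0.718569²) = 1.01514 m.

1.0 m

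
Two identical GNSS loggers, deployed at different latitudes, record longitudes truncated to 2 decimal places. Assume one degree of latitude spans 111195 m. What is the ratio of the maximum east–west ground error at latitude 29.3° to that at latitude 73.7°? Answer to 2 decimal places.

Truncating at 2 decimal places can drop up to a full unit in the last place, so the longitude may be off by as much as 0.01°.
At 29.3°: 0.01° × 111195 × cos 29.3° = 0.01 × 111195 × 0.8721 ≈ 969.7 m.
Error at 73.7° = 0.01° × 111195 × cos 73.7° ≈ 1112 × 0.2807 = 312.09 m.
Ratio: 969.7 / 312.09 = cos 29.3° / cos 73.7° ≈ 3.1071.

3.11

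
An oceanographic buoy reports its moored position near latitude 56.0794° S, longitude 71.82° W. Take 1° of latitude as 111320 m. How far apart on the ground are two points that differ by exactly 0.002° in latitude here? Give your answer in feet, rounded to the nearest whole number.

Along a meridian 0.002° is 0.002 × 111320 = 222.64 m.
In feet: 222.64 m ÷ 0.3048 ≈ 730.45 ft.

730 feet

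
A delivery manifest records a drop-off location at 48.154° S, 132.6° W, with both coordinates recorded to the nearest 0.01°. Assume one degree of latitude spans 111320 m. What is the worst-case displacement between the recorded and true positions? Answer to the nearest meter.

Rounding to 2 decimal places leaves each coordinate within ±0.005° of the true value.
N–S: 0.005° × 111320 m/° = 556.6 m.
E–W at 48.154°: 0.005° × 111320 × cos 48.154° = 0.005 × 111320 × 0.6671 ≈ 371.325 m.
The two errors are perpendicular, so the maximum displacement is √(556.6² + 371.325²) ≈ 669.093 m.

669 meters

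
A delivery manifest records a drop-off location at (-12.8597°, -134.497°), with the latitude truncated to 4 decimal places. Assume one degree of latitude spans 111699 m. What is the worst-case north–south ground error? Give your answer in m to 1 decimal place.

Truncating at 4 decimal places can drop up to a full unit in the last place, so the latitude may be off by as much as 0.0001°.
So the N–S error is at most 0.0001 × 111699 = 11.1699 m.

11.2 m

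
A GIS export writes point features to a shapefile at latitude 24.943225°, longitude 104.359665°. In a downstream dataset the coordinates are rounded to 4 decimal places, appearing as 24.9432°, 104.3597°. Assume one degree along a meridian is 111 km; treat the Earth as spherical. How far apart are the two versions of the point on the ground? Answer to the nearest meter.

Δlat = 24.943225 − 24.9432 = +0.000025°; Δlon = 104.359665 − 104.3597 = -0.000035°.
N–S: 0.000025° × 111000 m/° = 2.775 m.
East–west at this latitude: -0.000035° × 111000 × cos 24.9432° ≈ -0.000035 × 100647 = -3.52263 m.
Distance: √(2.775² + 3.52263²) ≈ 4.48437 m.

4 meters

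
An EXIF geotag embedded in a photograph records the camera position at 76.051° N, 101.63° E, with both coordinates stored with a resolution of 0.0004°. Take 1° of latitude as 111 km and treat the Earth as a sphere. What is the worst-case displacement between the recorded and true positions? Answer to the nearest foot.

With a 0.0004° grid the true value lies within half a step, ±0.0004°/2 = ±0.0002°, of the stored one.
Latitude error → 0.0002 × 111000 = 22.2 m along the meridian.
E–W at 76.051°: 0.0002° × 111000 × cos 76.051° = 0.0002 × 111000 × 0.2411 ≈ 5.35149 m.
The two errors are perpendicular, so the maximum displacement is √(22.2² + 5.35149²) ≈ 22.8359 m.
Converting: 22.8359 m × 3.2808 ft/m ≈ 74.921 ft.

75 feet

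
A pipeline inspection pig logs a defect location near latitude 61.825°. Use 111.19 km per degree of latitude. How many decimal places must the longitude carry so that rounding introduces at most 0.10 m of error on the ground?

At 61.825° one degree of longitude covers 111190 × cos 61.825° ≈ 111190 × 0.4722 ≈ 52500.2 m.
N decimal places → at most half a unit in the last place, 0.5 × 10⁻ᴺ° = 52500.2/2 × 10⁻ᴺ m.
Need 0.5 × 52500.2 × 10⁻ᴺ ≤ 0.10 → 10⁻ᴺ ≤ 3.810e-06, so N ≥ 5.42.
At 5 places the error can reach 0.263 m, but 6 places keeps it to 0.0263 m.

6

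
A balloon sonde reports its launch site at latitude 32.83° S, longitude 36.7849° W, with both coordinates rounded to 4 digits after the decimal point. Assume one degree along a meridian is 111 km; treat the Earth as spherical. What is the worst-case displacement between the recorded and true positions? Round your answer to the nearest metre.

7 metres

Rounding to 4 decimal places leaves each coordinate within ±5e-05° of the true value.
Latitude error → 5e-05 × 111000 = 5.55 m along the meridian.
East–west component at 32.83°: 5e-05° × 111000 × cos 32.83° ≈ 5e-05 × 93271.4 ≈ 4.66357 m.
Combining orthogonally: (5.55² + 4.66357²)^½ ≈ 7.24923 m.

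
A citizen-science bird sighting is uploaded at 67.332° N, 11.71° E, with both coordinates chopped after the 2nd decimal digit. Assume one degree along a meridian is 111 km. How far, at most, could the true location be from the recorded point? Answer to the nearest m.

1190 m

Truncating at 2 decimal places can drop up to a full unit in the last place, so each coordinate may be off by as much as 0.01°.
Latitude error → 0.01 × 111000 = 1110 m along the meridian.
E–W at 67.332°: 0.01° × 111000 × cos 67.332° = 0.01 × 111000 × 0.3854 ≈ 427.784 m.
Worst case both components are at the extreme and orthogonal: √(1110² + 427.784²) ≈ 1189.58 m.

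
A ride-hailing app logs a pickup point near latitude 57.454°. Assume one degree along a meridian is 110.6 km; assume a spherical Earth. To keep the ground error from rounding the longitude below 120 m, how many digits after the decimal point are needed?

At 57.454° one degree of longitude covers 110600 × cos 57.454° ≈ 110600 × 0.5380 ≈ 59500.2 m.
With N decimal places the half-ulp bound is 0.5·10⁻ᴺ°, or 0.5·10⁻ᴺ × 59500.2 m on the ground.
Need 0.5 × 59500.2 × 10⁻ᴺ ≤ 120 → 10⁻ᴺ ≤ 4.034e-03, so N ≥ 2.39.
So 3 decimal places suffice (29.8 m); 2 would allow up to 298 m.

3 decimal places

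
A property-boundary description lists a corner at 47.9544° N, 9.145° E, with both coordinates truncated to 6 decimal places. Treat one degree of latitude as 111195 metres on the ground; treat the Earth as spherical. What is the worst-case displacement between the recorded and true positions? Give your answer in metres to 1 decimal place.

Truncating at 6 decimal places can drop up to a full unit in the last place, so each coordinate may be off by as much as 1e-06°.
North–south component: 1e-06° × 111195 = 0.111195 m.
E–W at 47.9544°: 1e-06° × 111195 × cos 47.9544° = 1e-06 × 111195 × 0.6697 ≈ 0.0744697 m.
Combining orthogonally: (0.111195² + 0.0744697²)^½ ≈ 0.133828 m.

0.1 metres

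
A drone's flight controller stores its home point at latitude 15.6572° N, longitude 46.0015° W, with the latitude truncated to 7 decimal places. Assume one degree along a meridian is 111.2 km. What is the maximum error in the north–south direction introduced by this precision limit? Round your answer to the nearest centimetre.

Truncating at 7 decimal places can drop up to a full unit in the last place, so the latitude may be off by as much as 1e-07°.
North–south distance: 1e-07° × 111200 m/° = 0.01112 m.
That is 0.01112 m = 1.112 cm.

1 centimetres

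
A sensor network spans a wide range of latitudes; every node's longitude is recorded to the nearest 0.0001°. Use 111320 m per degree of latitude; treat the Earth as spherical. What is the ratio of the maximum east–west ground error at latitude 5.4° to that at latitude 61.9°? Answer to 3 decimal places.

2.114

Rounding to 4 decimal places leaves the longitude within ±5e-05° of the true value.
Error at 5.4° = 5e-05° × 111320 × cos 5.4° ≈ 5.566 × 0.9956 = 5.5413 m.
At 61.9°: 5e-05° × 111320 × cos 61.9° = 5e-05 × 111320 × 0.4710 ≈ 2.6217 m.
The ratio reduces to cos 5.4° / cos 61.9° = 0.9956/0.4710 ≈ 2.1137.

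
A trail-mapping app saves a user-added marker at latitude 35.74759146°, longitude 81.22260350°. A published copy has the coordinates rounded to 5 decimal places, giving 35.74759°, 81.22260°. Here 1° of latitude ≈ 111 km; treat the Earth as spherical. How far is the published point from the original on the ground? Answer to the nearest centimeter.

Δlat = 35.74759146 − 35.74759 = +0.00000146°; Δlon = 81.22260350 − 81.22260 = +0.00000350°.
North–south shift: 0.00000146 × 111000 = 0.16206 m.
East–west at this latitude: 0.00000350° × 111000 × cos 35.7476° ≈ 0.00000350 × 90087.4 = 0.315306 m.
Distance: √(0.16206² + 0.315306²) ≈ 0.354516 m.
That is 0.354516 m = 35.452 cm.

35 centimeters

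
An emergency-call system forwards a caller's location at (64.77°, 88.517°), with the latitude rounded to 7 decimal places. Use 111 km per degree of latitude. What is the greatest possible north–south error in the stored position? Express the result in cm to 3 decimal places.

Rounding to 7 decimal places leaves the latitude within ±5e-08° of the true value.
North–south distance: 5e-08° × 111000 m/° = 0.00555 m.
That is 0.00555 m = 0.555 cm.

0.555 cm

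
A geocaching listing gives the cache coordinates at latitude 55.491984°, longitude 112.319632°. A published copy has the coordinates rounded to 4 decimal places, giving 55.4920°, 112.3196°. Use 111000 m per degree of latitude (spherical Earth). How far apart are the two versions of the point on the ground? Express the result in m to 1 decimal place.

The latitude changed by -0.000016° and the longitude by +0.000032°.
N–S: -0.000016° × 111000 m/° = -1.776 m.
E–W at 55.492°: 0.000032° × 111000 × cos 55.492° = 0.000032 × 111000 × 0.5665 ≈ 2.01228 m.
Hypotenuse of the two orthogonal shifts: √(1.776² + 2.01228²) = 2.68393 m.

2.7 m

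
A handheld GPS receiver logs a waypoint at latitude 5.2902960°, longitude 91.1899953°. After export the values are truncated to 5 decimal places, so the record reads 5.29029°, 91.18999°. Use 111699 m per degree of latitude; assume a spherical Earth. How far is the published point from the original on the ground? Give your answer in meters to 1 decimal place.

The latitude changed by +0.0000060° and the longitude by +0.0000053°.
N–S: 0.0000060° × 111699 m/° = 0.670194 m.
East–west at this latitude: 0.0000053° × 111699 × cos 5.29029° ≈ 0.0000053 × 111223 = 0.589483 m.
Combined displacement = (0.670194² + 0.589483²)^½ ≈ 0.892553 m.

0.9 meters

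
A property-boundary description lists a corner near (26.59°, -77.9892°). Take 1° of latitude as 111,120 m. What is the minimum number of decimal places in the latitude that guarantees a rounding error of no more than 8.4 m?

One degree of latitude covers 111120 m.
With N decimal places the half-ulp bound is 0.5·10⁻ᴺ°, or 0.5·10⁻ᴺ × 111120 m on the ground.
Need 0.5 × 111120 × 10⁻ᴺ ≤ 8.4 → 10⁻ᴺ ≤ 1.512e-04, so N ≥ 3.82.
At 3 places the error can reach 55.6 m, but 4 places keeps it to 5.56 m.

4 decimal places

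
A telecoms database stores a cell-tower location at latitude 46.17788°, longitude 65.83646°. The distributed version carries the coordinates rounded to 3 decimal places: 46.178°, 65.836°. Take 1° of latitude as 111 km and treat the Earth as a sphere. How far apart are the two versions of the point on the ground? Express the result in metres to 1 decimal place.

37.8 metres

Δlat = 46.17788 − 46.178 = -0.00012°; Δlon = 65.83646 − 65.836 = +0.00046°.
North–south shift: -0.00012 × 111000 = -13.32 m.
East–west at this latitude: 0.00046° × 111000 × cos 46.178° ≈ 0.00046 × 76858.6 = 35.355 m.
Distance: √(13.32² + 35.355²) ≈ 37.7809 m.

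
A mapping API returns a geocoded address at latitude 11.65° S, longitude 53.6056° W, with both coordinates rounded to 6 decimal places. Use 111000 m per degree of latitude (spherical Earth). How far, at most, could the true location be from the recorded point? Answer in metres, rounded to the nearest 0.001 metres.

0.078 metres

Rounding to 6 decimal places leaves each coordinate within ±5e-07° of the true value.
N–S: 5e-07° × 111000 m/° = 0.0555 m.
Longitude error → 5e-07 × 111000 × cos 11.65° = 5e-07 × 111000 × 0.9794 ≈ 0.0543567 m.
Worst case both components are at the extreme and orthogonal: √(0.0555² + 0.0543567²) ≈ 0.0776846 m.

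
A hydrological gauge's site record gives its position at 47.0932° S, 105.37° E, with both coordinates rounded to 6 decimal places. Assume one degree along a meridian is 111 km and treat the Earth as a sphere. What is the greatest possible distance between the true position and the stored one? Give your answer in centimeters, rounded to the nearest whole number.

7 centimeters

Rounding to 6 decimal places leaves each coordinate within ±5e-07° of the true value.
N–S: 5e-07° × 111000 m/° = 0.0555 m.
E–W at 47.0932°: 5e-07° × 111000 × cos 47.0932° = 5e-07 × 111000 × 0.6808 ≈ 0.0377848 m.
Combining orthogonally: (0.0555² + 0.0377848²)^½ ≈ 0.0671412 m.
That is 0.0671412 m = 6.7141 cm.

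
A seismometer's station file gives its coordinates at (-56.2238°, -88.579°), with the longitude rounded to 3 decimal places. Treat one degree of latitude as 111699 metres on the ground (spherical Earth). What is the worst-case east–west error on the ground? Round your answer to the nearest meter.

Rounding to 3 decimal places leaves the longitude within ±0.0005° of the true value.
At latitude 56.2238° a degree of longitude spans 111699 m × cos 56.2238° = 111699 × 0.5560 ≈ 62099.1 m.
So at most 0.0005° × 62099.1 ≈ 31.0496 m east–west.

31 meters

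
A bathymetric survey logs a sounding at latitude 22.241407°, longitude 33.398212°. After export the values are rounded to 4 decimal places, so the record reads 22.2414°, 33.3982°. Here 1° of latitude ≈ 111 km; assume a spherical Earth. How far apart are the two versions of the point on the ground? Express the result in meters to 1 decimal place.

Δlat = 22.241407 − 22.2414 = +0.000007°; Δlon = 33.398212 − 33.3982 = +0.000012°.
North–south shift: 0.000007 × 111000 = 0.777 m.
E–W at 22.2414°: 0.000012° × 111000 × cos 22.2414° = 0.000012 × 111000 × 0.9256 ≈ 1.2329 m.
Hypotenuse of the two orthogonal shifts: √(0.777² + 1.2329²) = 1.45731 m.

1.5 meters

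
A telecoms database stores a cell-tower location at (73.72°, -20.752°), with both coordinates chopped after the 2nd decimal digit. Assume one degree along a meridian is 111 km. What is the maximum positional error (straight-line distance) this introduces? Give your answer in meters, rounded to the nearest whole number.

1153 meters

Truncating at 2 decimal places can drop up to a full unit in the last place, so each coordinate may be off by as much as 0.01°.
Latitude error → 0.01 × 111000 = 1110 m along the meridian.
Longitude error → 0.01 × 111000 × cos 73.72° = 0.01 × 111000 × 0.2803 ≈ 311.168 m.
The two errors are perpendicular, so the maximum displacement is √(1110² + 311.168²) ≈ 1152.79 m.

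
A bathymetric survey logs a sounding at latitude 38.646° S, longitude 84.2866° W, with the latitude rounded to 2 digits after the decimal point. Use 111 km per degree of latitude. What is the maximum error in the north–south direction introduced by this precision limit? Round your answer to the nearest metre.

555 metres

Rounding to 2 decimal places leaves the latitude within ±0.005° of the true value.
Along the meridian that is 0.005° × 111000 m/° = 555 m.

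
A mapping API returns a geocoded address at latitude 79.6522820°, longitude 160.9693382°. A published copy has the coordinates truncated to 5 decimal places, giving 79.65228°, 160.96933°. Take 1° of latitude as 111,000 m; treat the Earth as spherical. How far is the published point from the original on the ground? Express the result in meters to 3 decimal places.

0.276 meters

Δlat = 79.6522820 − 79.65228 = +0.0000020°; Δlon = 160.9693382 − 160.96933 = +0.0000082°.
North–south shift: 0.0000020 × 111000 = 0.222 m.
East–west at this latitude: 0.0000082° × 111000 × cos 79.6523° ≈ 0.0000082 × 19938 = 0.163492 m.
Combined displacement = (0.222² + 0.163492²)^½ ≈ 0.275705 m.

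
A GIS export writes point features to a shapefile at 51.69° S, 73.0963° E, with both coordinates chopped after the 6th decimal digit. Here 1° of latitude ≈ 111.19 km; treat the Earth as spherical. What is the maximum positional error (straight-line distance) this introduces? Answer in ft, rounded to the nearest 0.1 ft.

Truncating at 6 decimal places can drop up to a full unit in the last place, so each coordinate may be off by as much as 1e-06°.
North–south component: 1e-06° × 111190 = 0.11119 m.
East–west component at 51.69°: 1e-06° × 111190 × cos 51.69° ≈ 1e-06 × 68928.5 ≈ 0.0689285 m.
The two errors are perpendicular, so the maximum displacement is √(0.11119² + 0.0689285²) ≈ 0.130822 m.
Converting: 0.130822 m × 3.2808 ft/m ≈ 0.42921 ft.

0.4 ft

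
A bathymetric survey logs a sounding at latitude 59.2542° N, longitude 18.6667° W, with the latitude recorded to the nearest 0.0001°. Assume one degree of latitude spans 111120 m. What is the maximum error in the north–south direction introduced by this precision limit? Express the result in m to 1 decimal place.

5.6 m

Rounding to 4 decimal places leaves the latitude within ±5e-05° of the true value.
Along the meridian that is 5e-05° × 111120 m/° = 5.556 m.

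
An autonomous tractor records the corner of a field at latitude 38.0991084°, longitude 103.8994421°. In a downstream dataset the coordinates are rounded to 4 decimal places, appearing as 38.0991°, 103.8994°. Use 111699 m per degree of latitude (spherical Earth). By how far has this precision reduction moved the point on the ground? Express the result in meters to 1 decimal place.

The latitude changed by +0.0000084° and the longitude by +0.0000421°.
North–south shift: 0.0000084 × 111699 = 0.938272 m.
E–W at 38.0991°: 0.0000421° × 111699 × cos 38.0991° = 0.0000421 × 111699 × 0.7869 ≈ 3.70063 m.
Distance: √(0.938272² + 3.70063²) ≈ 3.81772 m.

3.8 meters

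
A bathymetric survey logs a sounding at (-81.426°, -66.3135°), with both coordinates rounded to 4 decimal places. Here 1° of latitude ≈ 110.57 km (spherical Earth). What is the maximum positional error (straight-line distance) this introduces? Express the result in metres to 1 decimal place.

Rounding to 4 decimal places leaves each coordinate within ±5e-05° of the true value.
North–south component: 5e-05° × 110570 = 5.5285 m.
E–W at 81.426°: 5e-05° × 110570 × cos 81.426° = 5e-05 × 110570 × 0.1491 ≈ 0.824226 m.
The two errors are perpendicular, so the maximum displacement is √(5.5285² + 0.824226²) ≈ 5.5896 m.

5.6 metres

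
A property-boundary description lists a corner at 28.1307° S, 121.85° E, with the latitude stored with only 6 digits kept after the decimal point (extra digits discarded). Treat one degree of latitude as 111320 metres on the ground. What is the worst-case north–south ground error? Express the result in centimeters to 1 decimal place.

Truncating at 6 decimal places can drop up to a full unit in the last place, so the latitude may be off by as much as 1e-06°.
So the N–S error is at most 1e-06 × 111320 = 0.11132 m.
That is 0.11132 m = 11.132 cm.

11.1 centimeters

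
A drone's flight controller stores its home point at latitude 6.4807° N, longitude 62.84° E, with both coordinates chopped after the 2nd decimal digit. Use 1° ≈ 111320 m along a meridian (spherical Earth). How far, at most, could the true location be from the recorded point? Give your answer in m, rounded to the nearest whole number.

Truncating at 2 decimal places can drop up to a full unit in the last place, so each coordinate may be off by as much as 0.01°.
North–south component: 0.01° × 111320 = 1113.2 m.
Longitude error → 0.01 × 111320 × cos 6.4807° = 0.01 × 111320 × 0.9936 ≈ 1106.09 m.
Combining orthogonally: (1113.2² + 1106.09²)^½ ≈ 1569.28 m.

1569 m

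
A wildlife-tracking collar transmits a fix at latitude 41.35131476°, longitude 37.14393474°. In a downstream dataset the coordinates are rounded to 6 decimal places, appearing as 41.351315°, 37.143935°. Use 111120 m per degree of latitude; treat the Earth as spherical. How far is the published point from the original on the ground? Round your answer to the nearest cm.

Δlat = 41.35131476 − 41.351315 = -0.00000024°; Δlon = 37.14393474 − 37.143935 = -0.00000026°.
North–south shift: -0.00000024 × 111120 = -0.0266688 m.
East–west at this latitude: -0.00000026° × 111120 × cos 41.3513° ≈ -0.00000026 × 83414.8 = -0.0216878 m.
Distance: √(0.0266688² + 0.0216878²) ≈ 0.0343742 m.
That is 0.0343742 m = 3.4374 cm.

3 cm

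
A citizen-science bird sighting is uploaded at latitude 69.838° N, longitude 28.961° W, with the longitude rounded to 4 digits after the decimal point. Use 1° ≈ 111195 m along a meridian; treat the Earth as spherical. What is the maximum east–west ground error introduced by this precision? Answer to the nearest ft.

Rounding to 4 decimal places leaves the longitude within ±5e-05° of the true value.
At latitude 69.838° a degree of longitude spans 111195 m × cos 69.838° = 111195 × 0.3447 ≈ 38326.2 m.
East–west error: 5e-05° × 38326.2 m/° ≈ 1.91631 m.
Converting: 1.91631 m × 3.2808 ft/m ≈ 6.2871 ft.

6 ft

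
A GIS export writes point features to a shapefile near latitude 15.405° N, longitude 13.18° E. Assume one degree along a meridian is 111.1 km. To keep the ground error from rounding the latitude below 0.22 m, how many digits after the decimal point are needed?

One degree of latitude covers 111100 m.
With N decimal places the half-ulp bound is 0.5·10⁻ᴺ°, or 0.5·10⁻ᴺ × 111100 m on the ground.
Need 0.5 × 111100 × 10⁻ᴺ ≤ 0.22 → 10⁻ᴺ ≤ 3.960e-06, so N ≥ 5.40.
So 6 decimal places suffice (0.0555 m); 5 would allow up to 0.555 m.

6 decimal places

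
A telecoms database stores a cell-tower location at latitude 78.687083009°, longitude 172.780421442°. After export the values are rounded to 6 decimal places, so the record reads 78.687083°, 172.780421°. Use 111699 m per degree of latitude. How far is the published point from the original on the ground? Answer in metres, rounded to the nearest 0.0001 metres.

Δlat = 78.687083009 − 78.687083 = +0.000000009°; Δlon = 172.780421442 − 172.780421 = +0.000000442°.
North–south shift: 0.000000009 × 111699 = 0.00100529 m.
E–W at 78.6871°: 0.000000442° × 111699 × cos 78.6871° = 0.000000442 × 111699 × 0.1962 ≈ 0.00968496 m.
Hypotenuse of the two orthogonal shifts: √(0.00100529² + 0.00968496²) = 0.009737 m.

0.0097 metres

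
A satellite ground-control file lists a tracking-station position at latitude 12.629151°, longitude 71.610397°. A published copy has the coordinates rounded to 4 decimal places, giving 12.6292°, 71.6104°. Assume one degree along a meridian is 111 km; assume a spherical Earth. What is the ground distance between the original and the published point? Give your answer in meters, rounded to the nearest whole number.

The latitude changed by -0.000049° and the longitude by -0.000003°.
N–S: -0.000049° × 111000 m/° = -5.439 m.
E–W at 12.6292°: -0.000003° × 111000 × cos 12.6292° = -0.000003 × 111000 × 0.9758 ≈ -0.324943 m.
Distance: √(5.439² + 0.324943²) ≈ 5.4487 m.

5 meters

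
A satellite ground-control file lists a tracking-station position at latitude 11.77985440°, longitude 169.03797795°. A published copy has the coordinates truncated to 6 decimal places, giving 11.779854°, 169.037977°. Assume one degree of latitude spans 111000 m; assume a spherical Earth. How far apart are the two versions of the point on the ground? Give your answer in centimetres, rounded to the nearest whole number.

Δlat = 11.77985440 − 11.779854 = +0.00000040°; Δlon = 169.03797795 − 169.037977 = +0.00000095°.
N–S: 0.00000040° × 111000 m/° = 0.0444 m.
East–west at this latitude: 0.00000095° × 111000 × cos 11.7799° ≈ 0.00000095 × 108662 = 0.103229 m.
Hypotenuse of the two orthogonal shifts: √(0.0444² + 0.103229²) = 0.112373 m.
That is 0.112373 m = 11.237 cm.

11 centimetres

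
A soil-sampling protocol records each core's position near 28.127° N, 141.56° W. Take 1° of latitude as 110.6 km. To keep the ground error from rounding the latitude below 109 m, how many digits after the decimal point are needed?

3 decimal places

One degree of latitude covers 110600 m.
Rounding to N decimal places gives at most 0.5 × 10⁻ᴺ degrees of error, i.e. 0.5 × 10⁻ᴺ × 110600 m.
Need 0.5 × 110600 × 10⁻ᴺ ≤ 109 → 10⁻ᴺ ≤ 1.971e-03, so N ≥ 2.71.
N = 2 would give 553 m (too coarse); N = 3 gives 55.3 m ≤ 109 m.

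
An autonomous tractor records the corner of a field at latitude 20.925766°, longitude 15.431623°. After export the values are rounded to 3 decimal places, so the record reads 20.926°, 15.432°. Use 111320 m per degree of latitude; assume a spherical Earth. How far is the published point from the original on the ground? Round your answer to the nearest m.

47 m

The latitude changed by -0.000234° and the longitude by -0.000377°.
N–S: -0.000234° × 111320 m/° = -26.0489 m.
East–west at this latitude: -0.000377° × 111320 × cos 20.926° ≈ -0.000377 × 103978 = -39.1996 m.
Distance: √(26.0489² + 39.1996²) ≈ 47.0654 m.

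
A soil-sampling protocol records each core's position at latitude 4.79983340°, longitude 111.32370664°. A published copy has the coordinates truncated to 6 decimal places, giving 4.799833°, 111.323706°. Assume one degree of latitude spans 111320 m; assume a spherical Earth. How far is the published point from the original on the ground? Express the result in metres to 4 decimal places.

0.0838 metres

The latitude changed by +0.00000040° and the longitude by +0.00000064°.
North–south shift: 0.00000040 × 111320 = 0.044528 m.
East–west at this latitude: 0.00000064° × 111320 × cos 4.79983° ≈ 0.00000064 × 110930 = 0.070995 m.
Hypotenuse of the two orthogonal shifts: √(0.044528² + 0.070995²) = 0.0838035 m.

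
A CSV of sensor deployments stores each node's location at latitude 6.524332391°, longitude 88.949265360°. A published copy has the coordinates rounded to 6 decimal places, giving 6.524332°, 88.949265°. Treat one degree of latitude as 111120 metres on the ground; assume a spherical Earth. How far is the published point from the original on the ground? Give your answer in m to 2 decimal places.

The latitude changed by +0.000000391° and the longitude by +0.000000360°.
North–south shift: 0.000000391 × 111120 = 0.0434479 m.
E–W at 6.52433°: 0.000000360° × 111120 × cos 6.52433° = 0.000000360 × 111120 × 0.9935 ≈ 0.0397441 m.
Hypotenuse of the two orthogonal shifts: √(0.0434479² + 0.0397441²) = 0.0588839 m.

0.06 m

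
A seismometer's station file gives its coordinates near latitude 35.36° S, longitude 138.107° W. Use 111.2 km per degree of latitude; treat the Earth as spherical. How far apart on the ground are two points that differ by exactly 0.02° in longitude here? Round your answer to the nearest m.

1814 m

At 35.36° a degree of longitude is 111200 × cos 35.36° ≈ 90687.2 m, so 0.02° corresponds to 1813.74 m.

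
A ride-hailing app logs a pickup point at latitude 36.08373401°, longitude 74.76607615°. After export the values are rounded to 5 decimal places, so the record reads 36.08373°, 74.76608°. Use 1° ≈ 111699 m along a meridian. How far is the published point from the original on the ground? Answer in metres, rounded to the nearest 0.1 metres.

The latitude changed by +0.00000401° and the longitude by -0.00000385°.
North–south shift: 0.00000401 × 111699 = 0.447913 m.
E–W at 36.0837°: -0.00000385° × 111699 × cos 36.0837° = -0.00000385 × 111699 × 0.8082 ≈ -0.347541 m.
Distance: √(0.447913² + 0.347541²) ≈ 0.566931 m.

0.6 metres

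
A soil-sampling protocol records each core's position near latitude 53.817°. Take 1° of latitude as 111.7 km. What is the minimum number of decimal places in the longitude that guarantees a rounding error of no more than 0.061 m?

6 decimal places

At 53.817° one degree of longitude covers 111700 × cos 53.817° ≈ 111700 × 0.5904 ≈ 65943.9 m.
Rounding to N decimal places gives at most 0.5 × 10⁻ᴺ degrees of error, i.e. 0.5 × 10⁻ᴺ × 65943.9 m.
Setting 32972 × 10⁻ᴺ ≤ 0.061 gives 10ᴺ ≥ 5.405e+05, i.e. N ≥ 5.73.
At 5 places the error can reach 0.33 m, but 6 places keeps it to 0.033 m.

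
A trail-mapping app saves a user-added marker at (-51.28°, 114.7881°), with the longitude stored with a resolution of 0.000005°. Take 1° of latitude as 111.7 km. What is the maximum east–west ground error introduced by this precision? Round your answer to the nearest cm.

With a 0.000005° grid the true value lies within half a step, ±0.000005°/2 = ±2.5e-06°, of the stored one.
One degree of longitude at 51.28° is 111700 × cos 51.28° ≈ 111700 × 0.6255 = 69870 m.
East–west error: 2.5e-06° × 69870 m/° ≈ 0.174675 m.
That is 0.174675 m = 17.468 cm.

17 cm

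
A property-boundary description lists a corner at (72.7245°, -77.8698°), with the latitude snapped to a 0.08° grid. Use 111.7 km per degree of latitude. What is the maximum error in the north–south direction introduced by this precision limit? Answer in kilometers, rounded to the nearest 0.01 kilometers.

4.47 kilometers

With a 0.08° grid the true value lies within half a step, ±0.08°/2 = ±0.04°, of the stored one.
North–south distance: 0.04° × 111700 m/° = 4468 m.
That is 4468 m = 4.468 km.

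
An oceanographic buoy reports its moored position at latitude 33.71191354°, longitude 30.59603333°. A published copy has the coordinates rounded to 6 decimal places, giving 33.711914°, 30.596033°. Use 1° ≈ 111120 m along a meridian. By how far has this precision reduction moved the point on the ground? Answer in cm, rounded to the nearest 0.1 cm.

The latitude changed by -0.00000046° and the longitude by +0.00000033°.
N–S: -0.00000046° × 111120 m/° = -0.0511152 m.
East–west at this latitude: 0.00000033° × 111120 × cos 33.7119° ≈ 0.00000033 × 92433.9 = 0.0305032 m.
Hypotenuse of the two orthogonal shifts: √(0.0511152² + 0.0305032²) = 0.0595249 m.
That is 0.0595249 m = 5.9525 cm.

6.0 cm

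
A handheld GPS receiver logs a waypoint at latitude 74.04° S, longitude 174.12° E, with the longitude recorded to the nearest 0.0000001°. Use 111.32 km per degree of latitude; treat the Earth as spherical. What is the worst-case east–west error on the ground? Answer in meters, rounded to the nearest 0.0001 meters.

0.0015 meters

Rounding to 7 decimal places leaves the longitude within ±5e-08° of the true value.
One degree of longitude at 74.04° is 111320 × cos 74.04° ≈ 111320 × 0.2750 = 30609.2 m.
Maximum E–W displacement: 5e-08 × 30609.2 = 0.00153046 m.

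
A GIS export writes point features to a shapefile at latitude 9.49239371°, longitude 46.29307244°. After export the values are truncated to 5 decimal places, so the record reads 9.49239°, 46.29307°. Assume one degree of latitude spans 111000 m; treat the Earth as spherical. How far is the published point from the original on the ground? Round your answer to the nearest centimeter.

Δlat = 9.49239371 − 9.49239 = +0.00000371°; Δlon = 46.29307244 − 46.29307 = +0.00000244°.
North–south shift: 0.00000371 × 111000 = 0.41181 m.
East–west at this latitude: 0.00000244° × 111000 × cos 9.49239° ≈ 0.00000244 × 109480 = 0.267132 m.
Hypotenuse of the two orthogonal shifts: √(0.41181² + 0.267132²) = 0.490863 m.
That is 0.490863 m = 49.086 cm.

49 centimeters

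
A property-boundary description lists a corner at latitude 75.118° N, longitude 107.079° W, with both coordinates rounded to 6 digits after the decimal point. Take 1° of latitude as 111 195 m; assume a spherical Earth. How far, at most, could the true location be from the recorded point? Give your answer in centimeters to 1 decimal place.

5.7 centimeters

Rounding to 6 decimal places leaves each coordinate within ±5e-07° of the true value.
North–south component: 5e-07° × 111195 = 0.0555975 m.
Longitude error → 5e-07 × 111195 × cos 75.118° = 5e-07 × 111195 × 0.2568 ≈ 0.0142791 m.
Worst case both components are at the extreme and orthogonal: √(0.0555975² + 0.0142791²) ≈ 0.0574019 m.
That is 0.0574019 m = 5.7402 cm.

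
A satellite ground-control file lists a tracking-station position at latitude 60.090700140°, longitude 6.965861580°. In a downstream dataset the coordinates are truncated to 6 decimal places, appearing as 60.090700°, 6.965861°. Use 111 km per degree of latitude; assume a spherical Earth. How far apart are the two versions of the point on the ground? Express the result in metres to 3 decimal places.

0.036 metres

Δlat = 60.090700140 − 60.090700 = +0.000000140°; Δlon = 6.965861580 − 6.965861 = +0.000000580°.
North–south shift: 0.000000140 × 111000 = 0.01554 m.
East–west at this latitude: 0.000000580° × 111000 × cos 60.0907° ≈ 0.000000580 × 55347.8 = 0.0321017 m.
Distance: √(0.01554² + 0.0321017²) ≈ 0.0356653 m.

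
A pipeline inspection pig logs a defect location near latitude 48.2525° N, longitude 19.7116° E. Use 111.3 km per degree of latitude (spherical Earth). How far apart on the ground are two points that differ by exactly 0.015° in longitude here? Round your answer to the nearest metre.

1112 metres

One degree of longitude here spans 111300 × cos 48.2525° = 111300 × 0.6658 ≈ 74109 m; 0.015° of that is 1111.64 m.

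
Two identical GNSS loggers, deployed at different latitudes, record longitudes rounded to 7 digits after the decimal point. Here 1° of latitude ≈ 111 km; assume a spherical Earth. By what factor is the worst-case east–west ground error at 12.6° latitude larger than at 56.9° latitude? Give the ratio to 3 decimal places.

1.787

Rounding to 7 decimal places leaves the longitude within ±5e-08° of the true value.
At 12.6°: 5e-08° × 111000 × cos 12.6° = 5e-08 × 111000 × 0.9759 ≈ 0.0054163 m.
Error at 56.9° = 5e-08° × 111000 × cos 56.9° ≈ 0.00555 × 0.5461 = 0.0030309 m.
Ratio: 0.0054163 / 0.0030309 = cos 12.6° / cos 56.9° ≈ 1.7871.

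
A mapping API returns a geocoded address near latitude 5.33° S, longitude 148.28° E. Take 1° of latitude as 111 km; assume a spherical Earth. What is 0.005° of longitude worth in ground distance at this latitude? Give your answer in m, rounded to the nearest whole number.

One degree of longitude here spans 111000 × cos 5.33° = 111000 × 0.9957 ≈ 110520 m; 0.005° of that is 552.6 m.

553 m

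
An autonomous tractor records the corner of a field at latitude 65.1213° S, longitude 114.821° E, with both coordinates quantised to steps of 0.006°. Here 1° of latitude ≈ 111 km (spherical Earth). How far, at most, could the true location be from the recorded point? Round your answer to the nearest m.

With a 0.006° grid the true value lies within half a step, ±0.006°/2 = ±0.003°, of the stored one.
N–S: 0.003° × 111000 m/° = 333 m.
East–west component at 65.1213°: 0.003° × 111000 × cos 65.1213° ≈ 0.003 × 46697.5 ≈ 140.093 m.
Worst case both components are at the extreme and orthogonal: √(333² + 140.093²) ≈ 361.269 m.

361 m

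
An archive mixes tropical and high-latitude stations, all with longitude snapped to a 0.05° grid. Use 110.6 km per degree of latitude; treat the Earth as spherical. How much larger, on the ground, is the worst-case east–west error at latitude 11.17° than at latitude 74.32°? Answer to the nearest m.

1965 m

With a 0.05° grid the true value lies within half a step, ±0.05°/2 = ±0.025°, of the stored one.
At 11.17°: 0.025° × 110600 × cos 11.17° = 0.025 × 110600 × 0.9811 ≈ 2712.6 m.
At 74.32°: 0.025° × 110600 × cos 74.32° = 0.025 × 110600 × 0.2703 ≈ 747.28 m.
Difference: 2712.6 − 747.28 = 1965.3 m.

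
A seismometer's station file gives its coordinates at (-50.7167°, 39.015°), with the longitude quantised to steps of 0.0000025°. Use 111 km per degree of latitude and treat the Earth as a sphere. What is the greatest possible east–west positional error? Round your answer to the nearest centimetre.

With a 0.0000025° grid the true value lies within half a step, ±0.0000025°/2 = ±1.25e-06°, of the stored one.
At latitude 50.7167° a degree of longitude spans 111000 m × cos 50.7167° = 111000 × 0.6332 ≈ 70280.2 m.
East–west error: 1.25e-06° × 70280.2 m/° ≈ 0.0878503 m.
That is 0.0878503 m = 8.785 cm.

9 centimetres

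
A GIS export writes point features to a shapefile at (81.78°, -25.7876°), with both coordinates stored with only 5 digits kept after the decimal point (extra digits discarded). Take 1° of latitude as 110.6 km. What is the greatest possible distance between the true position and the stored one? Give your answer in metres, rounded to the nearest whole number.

Truncating at 5 decimal places can drop up to a full unit in the last place, so each coordinate may be off by as much as 1e-05°.
North–south component: 1e-05° × 110600 = 1.106 m.
Longitude error → 1e-05 × 110600 × cos 81.78° = 1e-05 × 110600 × 0.1430 ≈ 0.15813 m.
Worst case both components are at the extreme and orthogonal: √(1.106² + 0.15813²) ≈ 1.11725 m.

1 metres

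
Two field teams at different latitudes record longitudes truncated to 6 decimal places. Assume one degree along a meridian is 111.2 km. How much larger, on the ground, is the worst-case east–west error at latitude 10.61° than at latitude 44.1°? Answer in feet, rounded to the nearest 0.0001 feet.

Truncating at 6 decimal places can drop up to a full unit in the last place, so the longitude may be off by as much as 1e-06°.
Error at 10.61° = 1e-06° × 111200 × cos 10.61° ≈ 0.1112 × 0.9829 = 0.1093 m.
Error at 44.1° = 1e-06° × 111200 × cos 44.1° ≈ 0.1112 × 0.7181 = 0.079856 m.
Difference: 0.1093 − 0.079856 = 0.029443 m.
Converting: 0.0294432 m × 3.2808 ft/m ≈ 0.096598 ft.

0.0966 feet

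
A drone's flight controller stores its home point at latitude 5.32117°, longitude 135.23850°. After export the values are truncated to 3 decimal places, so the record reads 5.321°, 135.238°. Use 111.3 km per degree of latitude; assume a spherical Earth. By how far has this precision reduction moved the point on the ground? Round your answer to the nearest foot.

192 feet

Δlat = 5.32117 − 5.321 = +0.00017°; Δlon = 135.23850 − 135.238 = +0.00050°.
North–south shift: 0.00017 × 111300 = 18.921 m.
East–west at this latitude: 0.00050° × 111300 × cos 5.321° ≈ 0.00050 × 110820 = 55.4102 m.
Hypotenuse of the two orthogonal shifts: √(18.921² + 55.4102²) = 58.5516 m.
Converting: 58.5516 m × 3.2808 ft/m ≈ 192.1 ft.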